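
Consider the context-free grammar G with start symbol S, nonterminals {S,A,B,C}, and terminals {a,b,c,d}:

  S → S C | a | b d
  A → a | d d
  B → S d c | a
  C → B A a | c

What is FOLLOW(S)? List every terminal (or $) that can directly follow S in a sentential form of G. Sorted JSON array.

FIRST sets, iterate to fixpoint:
[1]
  A via A→a: +{a}
  A via A→d d: +{d}
  B via B→a: +{a}
  C via C→B A a: +{a}
  C via C→c: +{c}
  S via S→a: +{a}
  S via S→b d: +{b}
  FIRST(S)={a,b}  FIRST(A)={a,d}  FIRST(B)={a}  FIRST(C)={a,c}
[2]
  B via B→S d c: +{b}
  C via C→B A a: +{b}
  FIRST(S)={a,b}  FIRST(A)={a,d}  FIRST(B)={a,b}  FIRST(C)={a,b,c}
[3] done
  FIRST(S)={a,b}  FIRST(A)={a,d}  FIRST(B)={a,b}  FIRST(C)={a,b,c}

FOLLOW sets:
initialize: $ ∈ FOLLOW(S)
round 1:
  B→S d c: FOLLOW(S) ⊇ FIRST(d) = {d}; new: +{d}
  C→B A a: FOLLOW(B) ⊇ FIRST(A) = {a,d}; new: +{a,d}
  C→B A a: FOLLOW(A) ⊇ FIRST(a) = {a}; new: +{a}
  S→S C: FOLLOW(S) ⊇ FIRST(C) = {a,b,c}; new: +{a,b,c}
  S→S C: FOLLOW(C) ⊇ FOLLOW(S) ⊇ {$,a,b,c,d}; new: +{$,a,b,c,d}
  S: {$,a,b,c,d}  A: {a}  B: {a,d}  C: {$,a,b,c,d}
round 2: done
  S: {$,a,b,c,d}  A: {a}  B: {a,d}  C: {$,a,b,c,d}

FOLLOW(S) = ["$", "a", "b", "c", "d"]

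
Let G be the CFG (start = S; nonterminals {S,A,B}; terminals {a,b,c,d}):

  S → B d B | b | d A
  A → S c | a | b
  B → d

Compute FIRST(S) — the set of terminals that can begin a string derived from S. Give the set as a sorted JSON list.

Compute FIRST by fixpoint:
pass 1:
  A via A→a: +{a}
  A via A→b: +{b}
  B via B→d: +{d}
  S via S→B d B: +{d}
  S via S→b: +{b}
  FIRST[S]={b,d}  FIRST[A]={a,b}  FIRST[B]={d}
pass 2:
  A via A→S c: +{d}
  FIRST[S]={b,d}  FIRST[A]={a,b,d}  FIRST[B]={d}
pass 3: done
  FIRST[S]={b,d}  FIRST[A]={a,b,d}  FIRST[B]={d}

FIRST(S) = ["b", "d"]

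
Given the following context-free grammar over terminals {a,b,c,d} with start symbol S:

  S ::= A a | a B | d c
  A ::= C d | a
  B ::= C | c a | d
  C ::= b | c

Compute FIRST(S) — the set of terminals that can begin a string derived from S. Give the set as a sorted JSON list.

Compute FIRST by fixpoint:
[1]
  A via A→a: +{a}
  B via B→c a: +{c}
  B via B→d: +{d}
  C via C→b: +{b}
  C via C→c: +{c}
  S via S→A a: +{a}
  S via S→d c: +{d}
  FIRST(S)={a,d}  FIRST(A)={a}  FIRST(B)={c,d}  FIRST(C)={b,c}
[2]
  A via A→C d: +{b,c}
  B via B→C: +{b}
  S via S→A a: +{b,c}
  FIRST(S)={a,b,c,d}  FIRST(A)={a,b,c}  FIRST(B)={b,c,d}  FIRST(C)={b,c}
[3] (no change)
  FIRST(S)={a,b,c,d}  FIRST(A)={a,b,c}  FIRST(B)={b,c,d}  FIRST(C)={b,c}

FIRST(S) = ["a", "b", "c", "d"]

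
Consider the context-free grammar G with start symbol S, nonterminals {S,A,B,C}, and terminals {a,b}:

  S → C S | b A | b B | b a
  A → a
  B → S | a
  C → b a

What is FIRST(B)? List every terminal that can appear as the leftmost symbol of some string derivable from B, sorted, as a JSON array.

FIRST iteration:
pass 1:
  A via A→a: +{a}
  B via B→a: +{a}
  C via C→b a: +{b}
  S via S→C S: +{b}
  S: {b}  A: {a}  B: {a}  C: {b}
pass 2:
  B via B→S: +{b}
  S: {b}  A: {a}  B: {a,b}  C: {b}
pass 3: (no change)
  S: {b}  A: {a}  B: {a,b}  C: {b}

FIRST(B) = ["a", "b"]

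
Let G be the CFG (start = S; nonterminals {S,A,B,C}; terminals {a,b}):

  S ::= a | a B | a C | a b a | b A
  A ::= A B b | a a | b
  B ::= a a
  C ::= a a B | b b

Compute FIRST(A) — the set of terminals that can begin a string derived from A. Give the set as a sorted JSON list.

Compute FIRST by fixpoint:
iter 1:
  A via A→a a: +{a}
  A via A→b: +{b}
  B via B→a a: +{a}
  C via C→a a B: +{a}
  C via C→b b: +{b}
  S via S→a: +{a}
  S via S→b A: +{b}
  FIRST(S)={a,b}  FIRST(A)={a,b}  FIRST(B)={a}  FIRST(C)={a,b}
iter 2: — fixpoint
  FIRST(S)={a,b}  FIRST(A)={a,b}  FIRST(B)={a}  FIRST(C)={a,b}

FIRST(A) = ["a", "b"]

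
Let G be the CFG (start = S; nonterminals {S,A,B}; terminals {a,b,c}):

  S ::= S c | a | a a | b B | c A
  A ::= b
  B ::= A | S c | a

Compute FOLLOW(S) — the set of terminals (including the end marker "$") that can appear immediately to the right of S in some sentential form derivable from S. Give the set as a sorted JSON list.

FIRST sets, iterate to fixpoint:
round 1:
  A via A→b: +{b}
  B via B→A: +{b}
  B via B→a: +{a}
  S via S→a: +{a}
  S via S→b B: +{b}
  S via S→c A: +{c}
  FIRST[S]={a,b,c}  FIRST[A]={b}  FIRST[B]={a,b}
round 2:
  B via B→S c: +{c}
  FIRST[S]={a,b,c}  FIRST[A]={b}  FIRST[B]={a,b,c}
round 3: (no change)
  FIRST[S]={a,b,c}  FIRST[A]={b}  FIRST[B]={a,b,c}

Compute FOLLOW by fixpoint:
initialize: $ ∈ FOLLOW(S)
pass 1:
  B→S c: FOLLOW(S) ⊇ FIRST(c) = {c}; new: +{c}
  S→b B: FOLLOW(B) ⊇ FOLLOW(S) ⊇ {$,c}; new: +{$,c}
  S→c A: FOLLOW(A) ⊇ FOLLOW(S) ⊇ {$,c}; new: +{$,c}
  S: {$,c}  A: {$,c}  B: {$,c}
pass 2: (stable)
  S: {$,c}  A: {$,c}  B: {$,c}

FOLLOW(S) = ["$", "c"]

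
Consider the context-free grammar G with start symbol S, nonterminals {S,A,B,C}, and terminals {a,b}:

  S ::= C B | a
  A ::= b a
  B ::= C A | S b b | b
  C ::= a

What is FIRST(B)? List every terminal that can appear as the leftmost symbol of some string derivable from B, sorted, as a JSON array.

FIRST sets, iterate to fixpoint:
iter 1:
  A via A→b a: +{b}
  B via B→b: +{b}
  C via C→a: +{a}
  S via S→C B: +{a}
  FIRST(S)={a}  FIRST(A)={b}  FIRST(B)={b}  FIRST(C)={a}
iter 2:
  B via B→C A: +{a}
  FIRST(S)={a}  FIRST(A)={b}  FIRST(B)={a,b}  FIRST(C)={a}
iter 3: done
  FIRST(S)={a}  FIRST(A)={b}  FIRST(B)={a,b}  FIRST(C)={a}

FIRST(B) = ["a", "b"]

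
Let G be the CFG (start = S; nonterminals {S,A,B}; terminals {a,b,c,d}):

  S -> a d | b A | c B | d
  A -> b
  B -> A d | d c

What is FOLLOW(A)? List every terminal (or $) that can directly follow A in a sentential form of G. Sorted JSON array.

Compute FIRST by fixpoint:
[1]
  A via A→b: +{b}
  B via B→A d: +{b}
  B via B→d c: +{d}
  S via S→a d: +{a}
  S via S→b A: +{b}
  S via S→c B: +{c}
  S via S→d: +{d}
  S: {a,b,c,d}  A: {b}  B: {b,d}
[2] done
  S: {a,b,c,d}  A: {b}  B: {b,d}

FOLLOW sets:
initialize: $ ∈ FOLLOW(S)
iter 1:
  B→A d: FOLLOW(A) ⊇ FIRST(d) = {d}; new: +{d}
  S→b A: FOLLOW(A) ⊇ FOLLOW(S) ⊇ {$}; new: +{$}
  S→c B: FOLLOW(B) ⊇ FOLLOW(S) ⊇ {$}; new: +{$}
  FOLLOW(S)={$}  FOLLOW(A)={$,d}  FOLLOW(B)={$}
iter 2: (no change)
  FOLLOW(S)={$}  FOLLOW(A)={$,d}  FOLLOW(B)={$}

FOLLOW(A) = ["$", "d"]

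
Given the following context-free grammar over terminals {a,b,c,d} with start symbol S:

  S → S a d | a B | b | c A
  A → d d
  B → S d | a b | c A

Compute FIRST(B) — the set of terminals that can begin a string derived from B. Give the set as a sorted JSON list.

FIRST iteration:
pass 1:
  A via A→d d: +{d}
  B via B→a b: +{a}
  B via B→c A: +{c}
  S via S→a B: +{a}
  S via S→b: +{b}
  S via S→c A: +{c}
  FIRST(S)={a,b,c}  FIRST(A)={d}  FIRST(B)={a,c}
pass 2:
  B via B→S d: +{b}
  FIRST(S)={a,b,c}  FIRST(A)={d}  FIRST(B)={a,b,c}
pass 3: (stable)
  FIRST(S)={a,b,c}  FIRST(A)={d}  FIRST(B)={a,b,c}

FIRST(B) = ["a", "b", "c"]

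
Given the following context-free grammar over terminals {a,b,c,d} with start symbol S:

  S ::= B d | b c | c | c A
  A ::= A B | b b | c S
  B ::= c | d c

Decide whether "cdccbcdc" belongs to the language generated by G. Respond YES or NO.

Convert to CNF:
  S -> B T2 | T0 T1 | T1 A | c
  A -> A B | T0 T0 | T1 S
  B -> T2 T1 | c
  T0 -> b
  T1 -> c
  T2 -> d

Fill CYK table bottom-up:
  [0..0]={B,S,T1}  "c"  orig:{B,S}
  [1..1]={T2}  "d"  orig:{}
  [2..2]={B,S,T1}  "c"  orig:{B,S}
  [3..3]={B,S,T1}  "c"  orig:{B,S}
  [4..4]={T0}  "b"  orig:{}
  [5..5]={B,S,T1}  "c"  orig:{B,S}
  [6..6]={T2}  "d"  orig:{}
  [7..7]={B,S,T1}  "c"  orig:{B,S}
  [0..1]={S}  "cd"
  [1..2]={B}  "dc"
  [2..3]={A}  "cc"
  [3..4]=∅  "cb"
  [4..5]={S}  "bc"
  [5..6]={S}  "cd"
  [6..7]={B}  "dc"
  [0..2]=∅  "cdc"
  [1..3]=∅  "dcc"
  [2..4]=∅  "ccb"
  [3..5]={A}  "cbc"
  [4..6]=∅  "bcd"
  [5..7]=∅  "cdc"
  [0..3]=∅  "cdcc"
  [1..4]=∅  "dccb"
  [2..5]={S}  "ccbc"
  [3..6]=∅  "cbcd"
  [4..7]=∅  "bcdc"
  [0..4]=∅  "cdccb"
  [1..5]=∅  "dccbc"
  [2..6]=∅  "ccbcd"
  [3..7]={A}  "cbcdc"
  [0..5]=∅  "cdccbc"
  [1..6]=∅  "dccbcd"
  [2..7]={S}  "ccbcdc"
  [0..6]=∅  "cdccbcd"
  [1..7]=∅  "dccbcdc"
  [0..7]=∅  "cdccbcdc"

S ∉ T[0,7] ⇒ NO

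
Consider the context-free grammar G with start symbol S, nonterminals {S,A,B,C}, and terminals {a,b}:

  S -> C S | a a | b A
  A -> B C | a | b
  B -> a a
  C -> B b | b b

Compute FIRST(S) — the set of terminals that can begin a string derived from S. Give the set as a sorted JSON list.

Compute FIRST by fixpoint:
iter 1:
  A via A→a: +{a}
  A via A→b: +{b}
  B via B→a a: +{a}
  C via C→B b: +{a}
  C via C→b b: +{b}
  S via S→C S: +{a,b}
  FIRST[S]={a,b}  FIRST[A]={a,b}  FIRST[B]={a}  FIRST[C]={a,b}
iter 2: (no change)
  FIRST[S]={a,b}  FIRST[A]={a,b}  FIRST[B]={a}  FIRST[C]={a,b}

FIRST(S) = ["a", "b"]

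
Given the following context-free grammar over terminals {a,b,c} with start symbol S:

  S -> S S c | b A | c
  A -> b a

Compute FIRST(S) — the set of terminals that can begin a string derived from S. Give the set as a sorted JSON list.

FIRST sets, iterate to fixpoint:
[1]
  A via A→b a: +{b}
  S via S→b A: +{b}
  S via S→c: +{c}
  FIRST[S]={b,c}  FIRST[A]={b}
[2] (no change)
  FIRST[S]={b,c}  FIRST[A]={b}

FIRST(S) = ["b", "c"]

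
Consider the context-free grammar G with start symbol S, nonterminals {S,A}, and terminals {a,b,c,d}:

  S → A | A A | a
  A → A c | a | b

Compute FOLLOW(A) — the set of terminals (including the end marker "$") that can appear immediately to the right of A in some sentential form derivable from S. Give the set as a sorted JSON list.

FIRST sets, iterate to fixpoint:
round 1:
  A via A→a: +{a}
  A via A→b: +{b}
  S via S→A: +{a,b}
  FIRST(S)={a,b}  FIRST(A)={a,b}
round 2: (no change)
  FIRST(S)={a,b}  FIRST(A)={a,b}

Compute FOLLOW by fixpoint:
FOLLOW(S) := {$}
iter 1:
  A→A c: FOLLOW(A) ⊇ FIRST(c) = {c}; new: +{c}
  S→A: FOLLOW(A) ⊇ FOLLOW(S) ⊇ {$}; new: +{$}
  S→A A: FOLLOW(A) ⊇ FIRST(A) = {a,b}; new: +{a,b}
  S: {$}  A: {$,a,b,c}
iter 2: (no change)
  S: {$}  A: {$,a,b,c}

FOLLOW(A) = ["$", "a", "b", "c"]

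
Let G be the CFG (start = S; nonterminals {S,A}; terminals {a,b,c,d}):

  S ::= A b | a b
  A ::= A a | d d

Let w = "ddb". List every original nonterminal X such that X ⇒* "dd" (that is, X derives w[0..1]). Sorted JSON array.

CNF form of G:
  S -> A T2 | T0 T2
  A -> A T0 | T1 T1
  T0 -> a
  T1 -> d
  T2 -> b

Fill CYK table bottom-up (cells [i..j] with 0 ≤ i ≤ j ≤ 1 only):
  cell(0,0) d: {T1}  orig:{}
  cell(1,1) d: {T1}  orig:{}
  cell(0,1) dd: {A}

Original NTs in T[0,1] deriving "dd": ["A"]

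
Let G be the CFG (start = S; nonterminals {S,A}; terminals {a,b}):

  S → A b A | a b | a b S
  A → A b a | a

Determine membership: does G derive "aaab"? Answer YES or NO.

Convert to CNF:
  S -> A X3 | T1 T0 | T1 X4
  A -> A X2 | a
  T0 -> b
  T1 -> a
  X2 -> T0 T1
  X3 -> T0 A
  X4 -> T0 S

Fill CYK table bottom-up:
  T[0,0] 'a' = {A,T1}  orig:{A}
  T[1,1] 'a' = {A,T1}  orig:{A}
  T[2,2] 'a' = {A,T1}  orig:{A}
  T[3,3] 'b' = {T0}  orig:{}
  T[0,1] 'aa' = ∅
  T[1,2] 'aa' = ∅
  T[2,3] 'ab' = {S}
  T[0,2] 'aaa' = ∅
  T[1,3] 'aab' = ∅
  T[0,3] 'aaab' = ∅

S ∉ T[0,3] ⇒ NO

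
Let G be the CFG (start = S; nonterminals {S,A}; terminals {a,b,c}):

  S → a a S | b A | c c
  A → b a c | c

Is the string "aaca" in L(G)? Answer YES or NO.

Convert to CNF:
  S -> T0 A | T1 X4 | T2 T2
  A -> T0 X3 | c
  T0 -> b
  T1 -> a
  T2 -> c
  X3 -> T1 T2
  X4 -> T1 S

CYK table (by increasing span):
  [0..0]={T1}  "a"  orig:{}
  [1..1]={T1}  "a"  orig:{}
  [2..2]={A,T2}  "c"  orig:{A}
  [3..3]={T1}  "a"  orig:{}
  [0..1]=∅  "aa"
  [1..2]={X3}  "ac"  orig:{}
  [2..3]=∅  "ca"
  [0..2]=∅  "aac"
  [1..3]=∅  "aca"
  [0..3]=∅  "aaca"

S ∉ T[0,3] ⇒ NO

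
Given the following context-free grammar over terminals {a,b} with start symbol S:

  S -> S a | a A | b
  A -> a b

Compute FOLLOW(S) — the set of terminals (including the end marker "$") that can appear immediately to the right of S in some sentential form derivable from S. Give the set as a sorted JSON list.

Compute FIRST by fixpoint:
round 1:
  A via A→a b: +{a}
  S via S→a A: +{a}
  S via S→b: +{b}
  FIRST[S]={a,b}  FIRST[A]={a}
round 2: (stable)
  FIRST[S]={a,b}  FIRST[A]={a}

FOLLOW iteration:
initialize: $ ∈ FOLLOW(S)
round 1:
  S→S a: FOLLOW(S) ⊇ FIRST(a) = {a}; new: +{a}
  S→a A: FOLLOW(A) ⊇ FOLLOW(S) ⊇ {$,a}; new: +{$,a}
  FOLLOW[S]={$,a}  FOLLOW[A]={$,a}
round 2: (no change)
  FOLLOW[S]={$,a}  FOLLOW[A]={$,a}

FOLLOW(S) = ["$", "a"]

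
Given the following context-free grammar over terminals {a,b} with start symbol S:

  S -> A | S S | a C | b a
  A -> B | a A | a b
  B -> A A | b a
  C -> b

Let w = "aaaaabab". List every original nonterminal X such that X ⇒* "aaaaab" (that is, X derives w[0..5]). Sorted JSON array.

CNF form of G:
  S -> A A | S S | T0 A | T0 C | T0 T1 | T1 T0
  A -> A A | T0 A | T0 T1 | T1 T0
  B -> A A | T1 T0
  C -> b
  T0 -> a
  T1 -> b

CYK fill, restricted to cells inside w[0..5]:
  [0..0]={T0}  "a"  orig:{}
  [1..1]={T0}  "a"  orig:{}
  [2..2]={T0}  "a"  orig:{}
  [3..3]={T0}  "a"  orig:{}
  [4..4]={T0}  "a"  orig:{}
  [5..5]={C,T1}  "b"  orig:{C}
  [0..1]=∅  "aa"
  [1..2]=∅  "aa"
  [2..3]=∅  "aa"
  [3..4]=∅  "aa"
  [4..5]={A,S}  "ab"
  [0..2]=∅  "aaa"
  [1..3]=∅  "aaa"
  [2..4]=∅  "aaa"
  [3..5]={A,S}  "aab"
  [0..3]=∅  "aaaa"
  [1..4]=∅  "aaaa"
  [2..5]={A,S}  "aaab"
  [0..4]=∅  "aaaaa"
  [1..5]={A,S}  "aaaab"
  [0..5]={A,S}  "aaaaab"

Original NTs in T[0,5] deriving "aaaaab": ["A", "S"]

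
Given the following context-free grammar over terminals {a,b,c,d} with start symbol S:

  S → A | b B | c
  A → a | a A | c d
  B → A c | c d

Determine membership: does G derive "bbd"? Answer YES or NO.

CNF form of G:
  S -> T0 A | T1 T2 | T3 B | a | c
  A -> T0 A | T1 T2 | a
  B -> A T1 | T1 T2
  T0 -> a
  T1 -> c
  T2 -> d
  T3 -> b

Fill CYK table bottom-up:
  cell(0,0) b: {T3}  orig:{}
  cell(1,1) b: {T3}  orig:{}
  cell(2,2) d: {T2}  orig:{}
  cell(0,1) bb: ∅
  cell(1,2) bd: ∅
  cell(0,2) bbd: ∅

S ∉ T[0,2] ⇒ NO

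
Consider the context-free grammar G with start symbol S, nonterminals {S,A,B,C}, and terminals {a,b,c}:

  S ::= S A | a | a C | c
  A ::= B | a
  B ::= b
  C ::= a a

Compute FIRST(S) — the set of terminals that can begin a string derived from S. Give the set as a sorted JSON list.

Compute FIRST by fixpoint:
[1]
  A via A→a: +{a}
  B via B→b: +{b}
  C via C→a a: +{a}
  S via S→a: +{a}
  S via S→c: +{c}
  S: {a,c}  A: {a}  B: {b}  C: {a}
[2]
  A via A→B: +{b}
  S: {a,c}  A: {a,b}  B: {b}  C: {a}
[3] done
  S: {a,c}  A: {a,b}  B: {b}  C: {a}

FIRST(S) = ["a", "c"]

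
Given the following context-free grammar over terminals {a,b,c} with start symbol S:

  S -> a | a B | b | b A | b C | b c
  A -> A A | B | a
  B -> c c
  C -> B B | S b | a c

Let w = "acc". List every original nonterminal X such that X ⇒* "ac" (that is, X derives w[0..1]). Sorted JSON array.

CNF form of G:
  S -> T1 A | T1 C | T1 T0 | T2 B | a | b
  A -> A A | T0 T0 | a
  B -> T0 T0
  C -> B B | S T1 | T2 T0
  T0 -> c
  T1 -> b
  T2 -> a

CYK table (by increasing span) (cells [i..j] with 0 ≤ i ≤ j ≤ 1 only):
  T[0,0] 'a' = {A,S,T2}  orig:{A,S}
  T[1,1] 'c' = {T0}  orig:{}
  T[0,1] 'ac' = {C}

Original NTs in T[0,1] deriving "ac": ["C"]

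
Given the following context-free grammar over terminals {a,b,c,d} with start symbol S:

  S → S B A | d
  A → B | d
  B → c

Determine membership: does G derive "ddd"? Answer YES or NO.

Convert to CNF:
  S -> S X0 | d
  A -> c | d
  B -> c
  X0 -> B A

CYK table (by increasing span):
  cell(0,0) d: {A,S}
  cell(1,1) d: {A,S}
  cell(2,2) d: {A,S}
  cell(0,1) dd: ∅
  cell(1,2) dd: ∅
  cell(0,2) ddd: ∅

S ∉ T[0,2] ⇒ NO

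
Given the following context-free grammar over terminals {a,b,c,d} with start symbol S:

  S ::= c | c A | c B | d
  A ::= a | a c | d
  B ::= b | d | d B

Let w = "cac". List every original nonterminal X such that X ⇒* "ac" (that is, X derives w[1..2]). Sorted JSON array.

Convert to CNF:
  S -> T1 A | T1 B | c | d
  A -> T0 T1 | a | d
  B -> T2 B | b | d
  T0 -> a
  T1 -> c
  T2 -> d

CYK table (by increasing span), restricted to cells inside w[1..2]:
  [1..1]={A,T0}  "a"  orig:{A}
  [2..2]={S,T1}  "c"  orig:{S}
  [1..2]={A}  "ac"

Original NTs in T[1,2] deriving "ac": ["A"]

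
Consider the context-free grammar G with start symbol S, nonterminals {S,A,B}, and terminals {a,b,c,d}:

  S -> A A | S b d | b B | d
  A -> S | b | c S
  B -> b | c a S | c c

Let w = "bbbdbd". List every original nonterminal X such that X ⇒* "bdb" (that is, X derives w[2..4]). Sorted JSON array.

CNF form of G:
  S -> A A | S X6 | T0 B | d
  A -> A A | S X4 | T0 B | T2 S | b | d
  B -> T2 T2 | T2 X5 | b
  T0 -> b
  T1 -> d
  T2 -> c
  T3 -> a
  X4 -> T0 T1
  X5 -> T3 S
  X6 -> T0 T1

Fill CYK table bottom-up — only the sub-triangle for w[2..4]:
  cell(2,2) b: {A,B,T0}  orig:{A,B}
  cell(3,3) d: {A,S,T1}  orig:{A,S}
  cell(4,4) b: {A,B,T0}  orig:{A,B}
  cell(2,3) bd: {A,S,X4,X6}  orig:{A,S}
  cell(3,4) db: {A,S}
  cell(2,4) bdb: {A,S}

Original NTs in T[2,4] deriving "bdb": ["A", "S"]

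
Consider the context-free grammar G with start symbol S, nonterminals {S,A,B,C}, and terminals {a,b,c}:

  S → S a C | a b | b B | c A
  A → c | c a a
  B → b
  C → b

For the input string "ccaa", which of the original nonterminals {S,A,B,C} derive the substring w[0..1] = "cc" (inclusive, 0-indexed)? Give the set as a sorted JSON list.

Convert to CNF:
  S -> S X4 | T0 A | T1 T2 | T2 B
  A -> T0 X3 | c
  B -> b
  C -> b
  T0 -> c
  T1 -> a
  T2 -> b
  X3 -> T1 T1
  X4 -> T1 C

Fill CYK table bottom-up — only the sub-triangle for w[0..1]:
  T[0,0] 'c' = {A,T0}  orig:{A}
  T[1,1] 'c' = {A,T0}  orig:{A}
  T[0,1] 'cc' = {S}

Original NTs in T[0,1] deriving "cc": ["S"]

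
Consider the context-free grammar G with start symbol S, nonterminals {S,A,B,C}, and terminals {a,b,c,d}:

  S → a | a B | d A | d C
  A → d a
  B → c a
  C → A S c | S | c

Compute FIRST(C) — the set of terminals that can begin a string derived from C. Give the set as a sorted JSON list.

FIRST iteration:
pass 1:
  A via A→d a: +{d}
  B via B→c a: +{c}
  C via C→A S c: +{d}
  C via C→c: +{c}
  S via S→a: +{a}
  S via S→d A: +{d}
  S: {a,d}  A: {d}  B: {c}  C: {c,d}
pass 2:
  C via C→S: +{a}
  S: {a,d}  A: {d}  B: {c}  C: {a,c,d}
pass 3: done
  S: {a,d}  A: {d}  B: {c}  C: {a,c,d}

FIRST(C) = ["a", "c", "d"]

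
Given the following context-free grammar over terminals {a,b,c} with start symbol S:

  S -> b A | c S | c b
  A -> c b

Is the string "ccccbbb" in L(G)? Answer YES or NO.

CNF form of G:
  S -> T0 S | T0 T1 | T1 A
  A -> T0 T1
  T0 -> c
  T1 -> b

CYK fill:
  T[0,0] 'c' = {T0}  orig:{}
  T[1,1] 'c' = {T0}  orig:{}
  T[2,2] 'c' = {T0}  orig:{}
  T[3,3] 'c' = {T0}  orig:{}
  T[4,4] 'b' = {T1}  orig:{}
  T[5,5] 'b' = {T1}  orig:{}
  T[6,6] 'b' = {T1}  orig:{}
  T[0,1] 'cc' = ∅
  T[1,2] 'cc' = ∅
  T[2,3] 'cc' = ∅
  T[3,4] 'cb' = {A,S}
  T[4,5] 'bb' = ∅
  T[5,6] 'bb' = ∅
  T[0,2] 'ccc' = ∅
  T[1,3] 'ccc' = ∅
  T[2,4] 'ccb' = {S}
  T[3,5] 'cbb' = ∅
  T[4,6] 'bbb' = ∅
  T[0,3] 'cccc' = ∅
  T[1,4] 'cccb' = {S}
  T[2,5] 'ccbb' = ∅
  T[3,6] 'cbbb' = ∅
  T[0,4] 'ccccb' = {S}
  T[1,5] 'cccbb' = ∅
  T[2,6] 'ccbbb' = ∅
  T[0,5] 'ccccbb' = ∅
  T[1,6] 'cccbbb' = ∅
  T[0,6] 'ccccbbb' = ∅

S ∉ T[0,6] ⇒ NO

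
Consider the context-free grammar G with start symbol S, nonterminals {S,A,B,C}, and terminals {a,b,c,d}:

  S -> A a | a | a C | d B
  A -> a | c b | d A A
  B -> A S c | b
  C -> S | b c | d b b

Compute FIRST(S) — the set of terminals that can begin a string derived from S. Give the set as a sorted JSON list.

FIRST sets, iterate to fixpoint:
iter 1:
  A via A→a: +{a}
  A via A→c b: +{c}
  A via A→d A A: +{d}
  B via B→A S c: +{a,c,d}
  B via B→b: +{b}
  C via C→b c: +{b}
  C via C→d b b: +{d}
  S via S→A a: +{a,c,d}
  FIRST(S)={a,c,d}  FIRST(A)={a,c,d}  FIRST(B)={a,b,c,d}  FIRST(C)={b,d}
iter 2:
  C via C→S: +{a,c}
  FIRST(S)={a,c,d}  FIRST(A)={a,c,d}  FIRST(B)={a,b,c,d}  FIRST(C)={a,b,c,d}
iter 3: (no change)
  FIRST(S)={a,c,d}  FIRST(A)={a,c,d}  FIRST(B)={a,b,c,d}  FIRST(C)={a,b,c,d}

FIRST(S) = ["a", "c", "d"]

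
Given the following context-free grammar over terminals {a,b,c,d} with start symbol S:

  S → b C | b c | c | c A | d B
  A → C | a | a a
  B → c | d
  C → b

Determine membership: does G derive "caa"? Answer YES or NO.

Convert to CNF:
  S -> T1 C | T1 T2 | T2 A | T3 B | c
  A -> T0 T0 | a | b
  B -> c | d
  C -> b
  T0 -> a
  T1 -> b
  T2 -> c
  T3 -> d

CYK table (by increasing span):
  T[0,0] 'c' = {B,S,T2}  orig:{B,S}
  T[1,1] 'a' = {A,T0}  orig:{A}
  T[2,2] 'a' = {A,T0}  orig:{A}
  T[0,1] 'ca' = {S}
  T[1,2] 'aa' = {A}
  T[0,2] 'caa' = {S}

S ∈ T[0,2] ⇒ YES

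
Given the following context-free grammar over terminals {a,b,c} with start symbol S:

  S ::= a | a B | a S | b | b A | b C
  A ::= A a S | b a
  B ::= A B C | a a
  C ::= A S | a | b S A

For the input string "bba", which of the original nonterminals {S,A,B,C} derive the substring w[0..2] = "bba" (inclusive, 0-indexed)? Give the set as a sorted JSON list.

Convert to CNF:
  S -> T0 B | T0 S | T1 A | T1 C | a | b
  A -> A X2 | T1 T0
  B -> A X3 | T0 T0
  C -> A S | T1 X4 | a
  T0 -> a
  T1 -> b
  X2 -> T0 S
  X3 -> B C
  X4 -> S A

Fill CYK table bottom-up (cells [i..j] with 0 ≤ i ≤ j ≤ 2 only):
  T[0,0] 'b' = {S,T1}  orig:{S}
  T[1,1] 'b' = {S,T1}  orig:{S}
  T[2,2] 'a' = {C,S,T0}  orig:{C,S}
  T[0,1] 'bb' = ∅
  T[1,2] 'ba' = {A,S}
  T[0,2] 'bba' = {S,X4}  orig:{S}

Original NTs in T[0,2] deriving "bba": ["S"]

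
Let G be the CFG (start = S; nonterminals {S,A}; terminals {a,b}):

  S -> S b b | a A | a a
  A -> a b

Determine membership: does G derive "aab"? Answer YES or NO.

Convert to CNF:
  S -> S X2 | T0 A | T0 T0
  A -> T0 T1
  T0 -> a
  T1 -> b
  X2 -> T1 T1

CYK table (by increasing span):
  [0..0]={T0}  "a"  orig:{}
  [1..1]={T0}  "a"  orig:{}
  [2..2]={T1}  "b"  orig:{}
  [0..1]={S}  "aa"
  [1..2]={A}  "ab"
  [0..2]={S}  "aab"

S ∈ T[0,2] ⇒ YES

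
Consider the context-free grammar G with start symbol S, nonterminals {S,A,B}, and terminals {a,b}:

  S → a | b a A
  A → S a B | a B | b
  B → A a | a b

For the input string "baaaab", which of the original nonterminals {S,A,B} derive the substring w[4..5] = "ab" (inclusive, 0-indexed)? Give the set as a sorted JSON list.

CNF form of G:
  S -> T1 X3 | a
  A -> S X2 | T0 B | b
  B -> A T0 | T0 T1
  T0 -> a
  T1 -> b
  X2 -> T0 B
  X3 -> T0 A

CYK fill — only the sub-triangle for w[4..5]:
  T[4,4] 'a' = {S,T0}  orig:{S}
  T[5,5] 'b' = {A,T1}  orig:{A}
  T[4,5] 'ab' = {B,X3}  orig:{B}

Original NTs in T[4,5] deriving "ab": ["B"]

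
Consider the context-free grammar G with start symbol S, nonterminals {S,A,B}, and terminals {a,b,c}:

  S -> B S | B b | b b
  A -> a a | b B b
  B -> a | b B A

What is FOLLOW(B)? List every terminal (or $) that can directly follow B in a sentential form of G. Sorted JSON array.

Compute FIRST by fixpoint:
iter 1:
  A via A→a a: +{a}
  A via A→b B b: +{b}
  B via B→a: +{a}
  B via B→b B A: +{b}
  S via S→B S: +{a,b}
  FIRST[S]={a,b}  FIRST[A]={a,b}  FIRST[B]={a,b}
iter 2: — fixpoint
  FIRST[S]={a,b}  FIRST[A]={a,b}  FIRST[B]={a,b}

Compute FOLLOW by fixpoint:
seed FOLLOW(S) with $
[1]
  A→b B b: FOLLOW(B) ⊇ FIRST(b) = {b}; new: +{b}
  B→b B A: FOLLOW(B) ⊇ FIRST(A) = {a,b}; new: +{a}
  B→b B A: FOLLOW(A) ⊇ FOLLOW(B) ⊇ {a,b}; new: +{a,b}
  S: {$}  A: {a,b}  B: {a,b}
[2] done
  S: {$}  A: {a,b}  B: {a,b}

FOLLOW(B) = ["a", "b"]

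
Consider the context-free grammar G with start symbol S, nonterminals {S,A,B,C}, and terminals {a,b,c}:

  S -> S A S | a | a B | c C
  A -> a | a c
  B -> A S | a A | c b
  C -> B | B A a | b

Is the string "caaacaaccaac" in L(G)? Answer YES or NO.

Convert to CNF:
  S -> S X4 | T0 B | T1 C | a
  A -> T0 T1 | a
  B -> A S | T0 A | T1 T2
  C -> A S | B X3 | T0 A | T1 T2 | b
  T0 -> a
  T1 -> c
  T2 -> b
  X3 -> A T0
  X4 -> A S

CYK fill:
  cell(0,0) c: {T1}  orig:{}
  cell(1,1) a: {A,S,T0}  orig:{A,S}
  cell(2,2) a: {A,S,T0}  orig:{A,S}
  cell(3,3) a: {A,S,T0}  orig:{A,S}
  cell(4,4) c: {T1}  orig:{}
  cell(5,5) a: {A,S,T0}  orig:{A,S}
  cell(6,6) a: {A,S,T0}  orig:{A,S}
  cell(7,7) c: {T1}  orig:{}
  cell(8,8) c: {T1}  orig:{}
  cell(9,9) a: {A,S,T0}  orig:{A,S}
  cell(10,10) a: {A,S,T0}  orig:{A,S}
  cell(11,11) c: {T1}  orig:{}
  cell(0,1) ca: ∅
  cell(1,2) aa: {B,C,X3,X4}  orig:{B,C}
  cell(2,3) aa: {B,C,X3,X4}  orig:{B,C}
  cell(3,4) ac: {A}
  cell(4,5) ca: ∅
  cell(5,6) aa: {B,C,X3,X4}  orig:{B,C}
  cell(6,7) ac: {A}
  cell(7,8) cc: ∅
  cell(8,9) ca: ∅
  cell(9,10) aa: {B,C,X3,X4}  orig:{B,C}
  cell(10,11) ac: {A}
  cell(0,2) caa: {S}
  cell(1,3) aaa: {S}
  cell(2,4) aac: {B,C}
  cell(3,5) aca: {B,C,X3,X4}  orig:{B,C}
  cell(4,6) caa: {S}
  cell(5,7) aac: {B,C}
  cell(6,8) acc: ∅
  cell(7,9) cca: ∅
  cell(8,10) caa: {S}
  cell(9,11) aac: {B,C}
  cell(0,3) caaa: ∅
  cell(1,4) aaac: {S}
  cell(2,5) aaca: {S}
  cell(3,6) acaa: {B,C,X4}  orig:{B,C}
  cell(4,7) caac: {S}
  cell(5,8) aacc: ∅
  cell(6,9) acca: ∅
  cell(7,10) ccaa: ∅
  cell(8,11) caac: {S}
  cell(0,4) caaac: ∅
  cell(1,5) aaaca: {B,C,X4}  orig:{B,C}
  cell(2,6) aacaa: {C,S}
  cell(3,7) acaac: {B,C,X4}  orig:{B,C}
  cell(4,8) caacc: ∅
  cell(5,9) aacca: ∅
  cell(6,10) accaa: {B,C,X4}  orig:{B,C}
  cell(7,11) ccaac: ∅
  cell(0,5) caaaca: {S}
  cell(1,6) aaacaa: {B,C,S,X4}  orig:{B,C,S}
  cell(2,7) aacaac: {S}
  cell(3,8) acaacc: ∅
  cell(4,9) caacca: ∅
  cell(5,10) aaccaa: {S}
  cell(6,11) accaac: {B,C,X4}  orig:{B,C}
  cell(0,6) caaacaa: {S}
  cell(1,7) aaacaac: {B,C,X4}  orig:{B,C}
  cell(2,8) aacaacc: ∅
  cell(3,9) acaacca: ∅
  cell(4,10) caaccaa: ∅
  cell(5,11) aaccaac: {S}
  cell(0,7) caaacaac: {S}
  cell(1,8) aaacaacc: ∅
  cell(2,9) aacaacca: ∅
  cell(3,10) acaaccaa: {B,C,X4}  orig:{B,C}
  cell(4,11) caaccaac: ∅
  cell(0,8) caaacaacc: ∅
  cell(1,9) aaacaacca: ∅
  cell(2,10) aacaaccaa: {S}
  cell(3,11) acaaccaac: {B,C,X4}  orig:{B,C}
  cell(0,9) caaacaacca: ∅
  cell(1,10) aaacaaccaa: {B,C,X4}  orig:{B,C}
  cell(2,11) aacaaccaac: {S}
  cell(0,10) caaacaaccaa: {S}
  cell(1,11) aaacaaccaac: {B,C,X4}  orig:{B,C}
  cell(0,11) caaacaaccaac: {S}

S ∈ T[0,11] ⇒ YES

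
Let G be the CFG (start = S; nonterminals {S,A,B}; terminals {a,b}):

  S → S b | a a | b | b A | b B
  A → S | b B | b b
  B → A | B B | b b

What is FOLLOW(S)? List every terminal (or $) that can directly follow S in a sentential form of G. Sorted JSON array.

FIRST sets, iterate to fixpoint:
pass 1:
  A via A→b B: +{b}
  B via B→A: +{b}
  S via S→a a: +{a}
  S via S→b: +{b}
  FIRST(S)={a,b}  FIRST(A)={b}  FIRST(B)={b}
pass 2:
  A via A→S: +{a}
  B via B→A: +{a}
  FIRST(S)={a,b}  FIRST(A)={a,b}  FIRST(B)={a,b}
pass 3: — fixpoint
  FIRST(S)={a,b}  FIRST(A)={a,b}  FIRST(B)={a,b}

FOLLOW iteration:
FOLLOW(S) := {$}
iter 1:
  B→B B: FOLLOW(B) ⊇ FIRST(B) = {a,b}; new: +{a,b}
  S→S b: FOLLOW(S) ⊇ FIRST(b) = {b}; new: +{b}
  S→b A: FOLLOW(A) ⊇ FOLLOW(S) ⊇ {$,b}; new: +{$,b}
  S→b B: FOLLOW(B) ⊇ FOLLOW(S) ⊇ {$,b}; new: +{$}
  FOLLOW[S]={$,b}  FOLLOW[A]={$,b}  FOLLOW[B]={$,a,b}
iter 2:
  B→A: FOLLOW(A) ⊇ FOLLOW(B) ⊇ {$,a,b}; new: +{a}
  FOLLOW[S]={$,b}  FOLLOW[A]={$,a,b}  FOLLOW[B]={$,a,b}
iter 3:
  A→S: FOLLOW(S) ⊇ FOLLOW(A) ⊇ {$,a,b}; new: +{a}
  FOLLOW[S]={$,a,b}  FOLLOW[A]={$,a,b}  FOLLOW[B]={$,a,b}
iter 4: (stable)
  FOLLOW[S]={$,a,b}  FOLLOW[A]={$,a,b}  FOLLOW[B]={$,a,b}

FOLLOW(S) = ["$", "a", "b"]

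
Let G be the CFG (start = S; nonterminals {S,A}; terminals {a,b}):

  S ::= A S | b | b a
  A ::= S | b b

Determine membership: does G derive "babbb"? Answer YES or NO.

CNF form of G:
  S -> A S | T0 T1 | b
  A -> A S | T0 T0 | T0 T1 | b
  T0 -> b
  T1 -> a

CYK fill:
  [0..0]={A,S,T0}  "b"  orig:{A,S}
  [1..1]={T1}  "a"  orig:{}
  [2..2]={A,S,T0}  "b"  orig:{A,S}
  [3..3]={A,S,T0}  "b"  orig:{A,S}
  [4..4]={A,S,T0}  "b"  orig:{A,S}
  [0..1]={A,S}  "ba"
  [1..2]=∅  "ab"
  [2..3]={A,S}  "bb"
  [3..4]={A,S}  "bb"
  [0..2]={A,S}  "bab"
  [1..3]=∅  "abb"
  [2..4]={A,S}  "bbb"
  [0..3]={A,S}  "babb"
  [1..4]=∅  "abbb"
  [0..4]={A,S}  "babbb"

S ∈ T[0,4] ⇒ YES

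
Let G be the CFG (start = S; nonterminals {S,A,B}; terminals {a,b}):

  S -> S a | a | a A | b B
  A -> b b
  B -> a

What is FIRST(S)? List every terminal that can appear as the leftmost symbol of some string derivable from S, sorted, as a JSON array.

Compute FIRST by fixpoint:
round 1:
  A via A→b b: +{b}
  B via B→a: +{a}
  S via S→a: +{a}
  S via S→b B: +{b}
  FIRST[S]={a,b}  FIRST[A]={b}  FIRST[B]={a}
round 2: — fixpoint
  FIRST[S]={a,b}  FIRST[A]={b}  FIRST[B]={a}

FIRST(S) = ["a", "b"]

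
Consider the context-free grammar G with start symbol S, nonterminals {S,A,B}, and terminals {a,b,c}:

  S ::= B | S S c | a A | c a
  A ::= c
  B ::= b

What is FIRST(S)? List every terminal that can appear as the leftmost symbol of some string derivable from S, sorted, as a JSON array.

FIRST iteration:
iter 1:
  A via A→c: +{c}
  B via B→b: +{b}
  S via S→B: +{b}
  S via S→a A: +{a}
  S via S→c a: +{c}
  FIRST(S)={a,b,c}  FIRST(A)={c}  FIRST(B)={b}
iter 2: (stable)
  FIRST(S)={a,b,c}  FIRST(A)={c}  FIRST(B)={b}

FIRST(S) = ["a", "b", "c"]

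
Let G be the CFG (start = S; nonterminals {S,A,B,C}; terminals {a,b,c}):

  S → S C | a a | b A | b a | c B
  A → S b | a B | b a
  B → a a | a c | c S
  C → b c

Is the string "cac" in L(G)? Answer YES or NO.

Convert to CNF:
  S -> S C | T0 A | T0 T1 | T1 T1 | T2 B
  A -> S T0 | T0 T1 | T1 B
  B -> T1 T1 | T1 T2 | T2 S
  C -> T0 T2
  T0 -> b
  T1 -> a
  T2 -> c

CYK fill:
  [0..0]={T2}  "c"  orig:{}
  [1..1]={T1}  "a"  orig:{}
  [2..2]={T2}  "c"  orig:{}
  [0..1]=∅  "ca"
  [1..2]={B}  "ac"
  [0..2]={S}  "cac"

S ∈ T[0,2] ⇒ YES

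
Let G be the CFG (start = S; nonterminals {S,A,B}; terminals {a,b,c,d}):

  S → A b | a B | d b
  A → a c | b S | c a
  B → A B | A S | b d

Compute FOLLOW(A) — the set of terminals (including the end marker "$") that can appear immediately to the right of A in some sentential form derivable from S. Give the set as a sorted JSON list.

FIRST sets, iterate to fixpoint:
round 1:
  A via A→a c: +{a}
  A via A→b S: +{b}
  A via A→c a: +{c}
  B via B→A B: +{a,b,c}
  S via S→A b: +{a,b,c}
  S via S→d b: +{d}
  FIRST(S)={a,b,c,d}  FIRST(A)={a,b,c}  FIRST(B)={a,b,c}
round 2: — fixpoint
  FIRST(S)={a,b,c,d}  FIRST(A)={a,b,c}  FIRST(B)={a,b,c}

Compute FOLLOW by fixpoint:
seed FOLLOW(S) with $
[1]
  B→A B: FOLLOW(A) ⊇ FIRST(B) = {a,b,c}; new: +{a,b,c}
  B→A S: FOLLOW(A) ⊇ FIRST(S) = {a,b,c,d}; new: +{d}
  S→a B: FOLLOW(B) ⊇ FOLLOW(S) ⊇ {$}; new: +{$}
  FOLLOW(S)={$}  FOLLOW(A)={a,b,c,d}  FOLLOW(B)={$}
[2]
  A→b S: FOLLOW(S) ⊇ FOLLOW(A) ⊇ {a,b,c,d}; new: +{a,b,c,d}
  S→a B: FOLLOW(B) ⊇ FOLLOW(S) ⊇ {$,a,b,c,d}; new: +{a,b,c,d}
  FOLLOW(S)={$,a,b,c,d}  FOLLOW(A)={a,b,c,d}  FOLLOW(B)={$,a,b,c,d}
[3] (no change)
  FOLLOW(S)={$,a,b,c,d}  FOLLOW(A)={a,b,c,d}  FOLLOW(B)={$,a,b,c,d}

FOLLOW(A) = ["a", "b", "c", "d"]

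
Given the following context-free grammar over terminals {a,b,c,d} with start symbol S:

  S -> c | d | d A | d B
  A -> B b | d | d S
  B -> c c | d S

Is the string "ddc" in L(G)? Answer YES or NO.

Convert to CNF:
  S -> T1 A | T1 B | c | d
  A -> B T0 | T1 S | d
  B -> T1 S | T2 T2
  T0 -> b
  T1 -> d
  T2 -> c

CYK table (by increasing span):
  cell(0,0) d: {A,S,T1}  orig:{A,S}
  cell(1,1) d: {A,S,T1}  orig:{A,S}
  cell(2,2) c: {S,T2}  orig:{S}
  cell(0,1) dd: {A,B,S}
  cell(1,2) dc: {A,B}
  cell(0,2) ddc: {S}

S ∈ T[0,2] ⇒ YES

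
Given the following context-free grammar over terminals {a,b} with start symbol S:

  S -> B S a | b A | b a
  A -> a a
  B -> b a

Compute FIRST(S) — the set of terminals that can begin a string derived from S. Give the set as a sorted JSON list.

FIRST iteration:
[1]
  A via A→a a: +{a}
  B via B→b a: +{b}
  S via S→B S a: +{b}
  S: {b}  A: {a}  B: {b}
[2] — fixpoint
  S: {b}  A: {a}  B: {b}

FIRST(S) = ["b"]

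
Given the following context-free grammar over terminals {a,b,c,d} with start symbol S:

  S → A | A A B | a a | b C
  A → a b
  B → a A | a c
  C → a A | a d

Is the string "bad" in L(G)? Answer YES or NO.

Convert to CNF:
  S -> A X4 | T0 T0 | T0 T1 | T1 C
  A -> T0 T1
  B -> T0 A | T0 T2
  C -> T0 A | T0 T3
  T0 -> a
  T1 -> b
  T2 -> c
  T3 -> d
  X4 -> A B

CYK fill:
  [0..0]={T1}  "b"  orig:{}
  [1..1]={T0}  "a"  orig:{}
  [2..2]={T3}  "d"  orig:{}
  [0..1]=∅  "ba"
  [1..2]={C}  "ad"
  [0..2]={S}  "bad"

S ∈ T[0,2] ⇒ YES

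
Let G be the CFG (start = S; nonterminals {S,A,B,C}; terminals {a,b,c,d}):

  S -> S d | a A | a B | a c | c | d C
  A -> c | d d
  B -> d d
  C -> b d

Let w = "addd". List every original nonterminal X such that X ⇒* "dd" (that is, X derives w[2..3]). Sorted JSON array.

Convert to CNF:
  S -> S T0 | T0 C | T2 A | T2 B | T2 T3 | c
  A -> T0 T0 | c
  B -> T0 T0
  C -> T1 T0
  T0 -> d
  T1 -> b
  T2 -> a
  T3 -> c

Fill CYK table bottom-up (cells [i..j] with 2 ≤ i ≤ j ≤ 3 only):
  cell(2,2) d: {T0}  orig:{}
  cell(3,3) d: {T0}  orig:{}
  cell(2,3) dd: {A,B}

Original NTs in T[2,3] deriving "dd": ["A", "B"]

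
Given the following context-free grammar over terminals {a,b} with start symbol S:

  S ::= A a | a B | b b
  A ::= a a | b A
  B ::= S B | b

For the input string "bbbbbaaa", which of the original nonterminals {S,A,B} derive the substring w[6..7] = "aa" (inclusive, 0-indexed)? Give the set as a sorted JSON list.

CNF form of G:
  S -> A T0 | T0 B | T1 T1
  A -> T0 T0 | T1 A
  B -> S B | b
  T0 -> a
  T1 -> b

CYK fill — only the sub-triangle for w[6..7]:
  [6..6]={T0}  "a"  orig:{}
  [7..7]={T0}  "a"  orig:{}
  [6..7]={A}  "aa"

Original NTs in T[6,7] deriving "aa": ["A"]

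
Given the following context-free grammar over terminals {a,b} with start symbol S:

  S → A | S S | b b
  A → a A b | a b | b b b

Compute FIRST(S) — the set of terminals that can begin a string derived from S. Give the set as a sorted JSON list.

Compute FIRST by fixpoint:
round 1:
  A via A→a A b: +{a}
  A via A→b b b: +{b}
  S via S→A: +{a,b}
  FIRST[S]={a,b}  FIRST[A]={a,b}
round 2: — fixpoint
  FIRST[S]={a,b}  FIRST[A]={a,b}

FIRST(S) = ["a", "b"]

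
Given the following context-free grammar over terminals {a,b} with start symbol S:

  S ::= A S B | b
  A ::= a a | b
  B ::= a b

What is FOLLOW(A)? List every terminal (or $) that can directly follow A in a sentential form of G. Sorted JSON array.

Compute FIRST by fixpoint:
[1]
  A via A→a a: +{a}
  A via A→b: +{b}
  B via B→a b: +{a}
  S via S→A S B: +{a,b}
  S: {a,b}  A: {a,b}  B: {a}
[2] done
  S: {a,b}  A: {a,b}  B: {a}

Compute FOLLOW by fixpoint:
seed FOLLOW(S) with $
[1]
  S→A S B: FOLLOW(A) ⊇ FIRST(S) = {a,b}; new: +{a,b}
  S→A S B: FOLLOW(S) ⊇ FIRST(B) = {a}; new: +{a}
  S→A S B: FOLLOW(B) ⊇ FOLLOW(S) ⊇ {$,a}; new: +{$,a}
  FOLLOW(S)={$,a}  FOLLOW(A)={a,b}  FOLLOW(B)={$,a}
[2] done
  FOLLOW(S)={$,a}  FOLLOW(A)={a,b}  FOLLOW(B)={$,a}

FOLLOW(A) = ["a", "b"]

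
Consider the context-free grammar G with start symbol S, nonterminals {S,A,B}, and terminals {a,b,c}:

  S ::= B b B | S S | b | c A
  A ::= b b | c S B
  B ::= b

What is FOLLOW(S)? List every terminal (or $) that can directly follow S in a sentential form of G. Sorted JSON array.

FIRST sets, iterate to fixpoint:
iter 1:
  A via A→b b: +{b}
  A via A→c S B: +{c}
  B via B→b: +{b}
  S via S→B b B: +{b}
  S via S→c A: +{c}
  FIRST(S)={b,c}  FIRST(A)={b,c}  FIRST(B)={b}
iter 2: done
  FIRST(S)={b,c}  FIRST(A)={b,c}  FIRST(B)={b}

FOLLOW sets:
seed FOLLOW(S) with $
iter 1:
  A→c S B: FOLLOW(S) ⊇ FIRST(B) = {b}; new: +{b}
  S→B b B: FOLLOW(B) ⊇ FIRST(b) = {b}; new: +{b}
  S→B b B: FOLLOW(B) ⊇ FOLLOW(S) ⊇ {$,b}; new: +{$}
  S→S S: FOLLOW(S) ⊇ FIRST(S) = {b,c}; new: +{c}
  S→c A: FOLLOW(A) ⊇ FOLLOW(S) ⊇ {$,b,c}; new: +{$,b,c}
  S: {$,b,c}  A: {$,b,c}  B: {$,b}
iter 2:
  A→c S B: FOLLOW(B) ⊇ FOLLOW(A) ⊇ {$,b,c}; new: +{c}
  S: {$,b,c}  A: {$,b,c}  B: {$,b,c}
iter 3: (stable)
  S: {$,b,c}  A: {$,b,c}  B: {$,b,c}

FOLLOW(S) = ["$", "b", "c"]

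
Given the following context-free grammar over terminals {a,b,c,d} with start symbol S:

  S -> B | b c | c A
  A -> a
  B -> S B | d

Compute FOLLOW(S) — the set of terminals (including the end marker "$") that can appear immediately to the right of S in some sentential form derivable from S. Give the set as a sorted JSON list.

FIRST iteration:
[1]
  A via A→a: +{a}
  B via B→d: +{d}
  S via S→B: +{d}
  S via S→b c: +{b}
  S via S→c A: +{c}
  S: {b,c,d}  A: {a}  B: {d}
[2]
  B via B→S B: +{b,c}
  S: {b,c,d}  A: {a}  B: {b,c,d}
[3] — fixpoint
  S: {b,c,d}  A: {a}  B: {b,c,d}

Compute FOLLOW by fixpoint:
seed FOLLOW(S) with $
round 1:
  B→S B: FOLLOW(S) ⊇ FIRST(B) = {b,c,d}; new: +{b,c,d}
  S→B: FOLLOW(B) ⊇ FOLLOW(S) ⊇ {$,b,c,d}; new: +{$,b,c,d}
  S→c A: FOLLOW(A) ⊇ FOLLOW(S) ⊇ {$,b,c,d}; new: +{$,b,c,d}
  S: {$,b,c,d}  A: {$,b,c,d}  B: {$,b,c,d}
round 2: (stable)
  S: {$,b,c,d}  A: {$,b,c,d}  B: {$,b,c,d}

FOLLOW(S) = ["$", "b", "c", "d"]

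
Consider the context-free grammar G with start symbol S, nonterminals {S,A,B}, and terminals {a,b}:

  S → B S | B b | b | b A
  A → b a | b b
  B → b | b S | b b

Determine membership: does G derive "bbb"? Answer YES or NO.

Convert to CNF:
  S -> B S | B T0 | T0 A | b
  A -> T0 T0 | T0 T1
  B -> T0 S | T0 T0 | b
  T0 -> b
  T1 -> a

CYK table (by increasing span):
  cell(0,0) b: {B,S,T0}  orig:{B,S}
  cell(1,1) b: {B,S,T0}  orig:{B,S}
  cell(2,2) b: {B,S,T0}  orig:{B,S}
  cell(0,1) bb: {A,B,S}
  cell(1,2) bb: {A,B,S}
  cell(0,2) bbb: {B,S}

S ∈ T[0,2] ⇒ YES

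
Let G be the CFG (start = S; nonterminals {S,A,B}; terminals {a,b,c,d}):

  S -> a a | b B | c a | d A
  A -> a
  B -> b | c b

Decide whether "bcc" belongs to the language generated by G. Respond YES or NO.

CNF form of G:
  S -> T0 T2 | T1 B | T2 T2 | T3 A
  A -> a
  B -> T0 T1 | b
  T0 -> c
  T1 -> b
  T2 -> a
  T3 -> d

CYK table (by increasing span):
  [0..0]={B,T1}  "b"  orig:{B}
  [1..1]={T0}  "c"  orig:{}
  [2..2]={T0}  "c"  orig:{}
  [0..1]=∅  "bc"
  [1..2]=∅  "cc"
  [0..2]=∅  "bcc"

S ∉ T[0,2] ⇒ NO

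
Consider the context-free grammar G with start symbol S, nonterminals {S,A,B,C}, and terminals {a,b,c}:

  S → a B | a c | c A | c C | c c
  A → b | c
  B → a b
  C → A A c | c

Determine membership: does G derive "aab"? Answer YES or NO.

Convert to CNF:
  S -> T0 B | T0 T2 | T2 A | T2 C | T2 T2
  A -> b | c
  B -> T0 T1
  C -> A X3 | c
  T0 -> a
  T1 -> b
  T2 -> c
  X3 -> A T2

CYK table (by increasing span):
  T[0,0] 'a' = {T0}  orig:{}
  T[1,1] 'a' = {T0}  orig:{}
  T[2,2] 'b' = {A,T1}  orig:{A}
  T[0,1] 'aa' = ∅
  T[1,2] 'ab' = {B}
  T[0,2] 'aab' = {S}

S ∈ T[0,2] ⇒ YES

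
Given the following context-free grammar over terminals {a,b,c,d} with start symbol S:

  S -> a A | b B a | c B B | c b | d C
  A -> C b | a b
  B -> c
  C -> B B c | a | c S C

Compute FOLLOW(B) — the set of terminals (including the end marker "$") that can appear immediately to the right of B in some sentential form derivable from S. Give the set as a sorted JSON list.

Compute FIRST by fixpoint:
iter 1:
  A via A→a b: +{a}
  B via B→c: +{c}
  C via C→B B c: +{c}
  C via C→a: +{a}
  S via S→a A: +{a}
  S via S→b B a: +{b}
  S via S→c B B: +{c}
  S via S→d C: +{d}
  FIRST(S)={a,b,c,d}  FIRST(A)={a}  FIRST(B)={c}  FIRST(C)={a,c}
iter 2:
  A via A→C b: +{c}
  FIRST(S)={a,b,c,d}  FIRST(A)={a,c}  FIRST(B)={c}  FIRST(C)={a,c}
iter 3: done
  FIRST(S)={a,b,c,d}  FIRST(A)={a,c}  FIRST(B)={c}  FIRST(C)={a,c}

FOLLOW iteration:
seed FOLLOW(S) with $
[1]
  A→C b: FOLLOW(C) ⊇ FIRST(b) = {b}; new: +{b}
  C→B B c: FOLLOW(B) ⊇ FIRST(B) = {c}; new: +{c}
  C→c S C: FOLLOW(S) ⊇ FIRST(C) = {a,c}; new: +{a,c}
  S→a A: FOLLOW(A) ⊇ FOLLOW(S) ⊇ {$,a,c}; new: +{$,a,c}
  S→b B a: FOLLOW(B) ⊇ FIRST(a) = {a}; new: +{a}
  S→c B B: FOLLOW(B) ⊇ FOLLOW(S) ⊇ {$,a,c}; new: +{$}
  S→d C: FOLLOW(C) ⊇ FOLLOW(S) ⊇ {$,a,c}; new: +{$,a,c}
  FOLLOW[S]={$,a,c}  FOLLOW[A]={$,a,c}  FOLLOW[B]={$,a,c}  FOLLOW[C]={$,a,b,c}
[2] done
  FOLLOW[S]={$,a,c}  FOLLOW[A]={$,a,c}  FOLLOW[B]={$,a,c}  FOLLOW[C]={$,a,b,c}

FOLLOW(B) = ["$", "a", "c"]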